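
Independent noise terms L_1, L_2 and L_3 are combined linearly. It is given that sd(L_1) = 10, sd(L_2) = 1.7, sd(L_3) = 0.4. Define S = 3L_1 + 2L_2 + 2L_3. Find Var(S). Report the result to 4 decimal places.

Var(L_1) = 100, Var(L_2) = 2.89, Var(L_3) = 0.16
By independence, Var(S) = (3)²Var(L_1) + (2)²Var(L_2) + (2)²Var(L_3)
= (3)²·100 + (2)²·2.89 + (2)²·0.16 = 912.2

912.2000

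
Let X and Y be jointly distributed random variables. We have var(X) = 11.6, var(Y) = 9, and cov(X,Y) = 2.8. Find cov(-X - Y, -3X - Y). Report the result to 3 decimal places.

55.000

cov(-X - Y, -3X - Y) = (-1)(-3)var(X) + (-1)(-1)var(Y) + [(-1)(-1) + (-1)(-3)]cov(X,Y)
= 3·11.6 + 1·9 + 4·2.8 = 55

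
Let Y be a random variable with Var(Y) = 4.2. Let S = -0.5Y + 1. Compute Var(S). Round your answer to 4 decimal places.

Var(-0.5Y + 1) = (-0.5)²·Var(Y) = 0.25·4.2 = 1.05

1.0500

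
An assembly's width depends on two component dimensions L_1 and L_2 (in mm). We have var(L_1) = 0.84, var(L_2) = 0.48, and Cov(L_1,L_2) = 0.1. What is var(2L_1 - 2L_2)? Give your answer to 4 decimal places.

4.4800

var(2L_1 - 2L_2) = (2)²·var(L_1) + (-2)²·var(L_2) + 2·(2)·(-2)·Cov(L_1,L_2)
= 4·0.84 + 4·0.48 + -8·0.1 = 4.48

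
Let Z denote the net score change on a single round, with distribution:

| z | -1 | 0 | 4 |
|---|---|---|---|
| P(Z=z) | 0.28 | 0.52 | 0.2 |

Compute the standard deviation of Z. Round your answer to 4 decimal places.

E[Z] = (-1)(0.28) + (0)(0.52) + (4)(0.2) = 0.52
E[Z²] = (-1)²(0.28) + (0)²(0.52) + (4)²(0.2) = 3.48
Var(Z) = E[Z²] − (E[Z])² = 3.48 − (0.52)² = 3.2096
σ(Z) = √3.2096 ≈ 1.7915

1.7915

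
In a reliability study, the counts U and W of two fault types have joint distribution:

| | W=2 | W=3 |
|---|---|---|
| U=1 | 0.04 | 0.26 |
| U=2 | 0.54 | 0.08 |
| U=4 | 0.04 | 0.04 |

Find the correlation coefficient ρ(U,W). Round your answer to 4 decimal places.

E[U] = 1.86,  E[W] = 2.38
E[UW] = 4.3
Cov(U,W) = E[UW] − E[U]E[W] = 4.3 − (1.86)(2.38) = -0.1268
V(U) = 0.6004,  V(W) = 0.2356
ρ = -0.1268 / √(0.6004·0.2356) ≈ -0.3371

-0.3371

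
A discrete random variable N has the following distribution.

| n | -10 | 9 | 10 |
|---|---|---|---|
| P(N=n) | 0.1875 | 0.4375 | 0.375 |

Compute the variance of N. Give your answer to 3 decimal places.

E[N] = (-10)(0.1875) + (9)(0.4375) + (10)(0.375) = 5.8125
E[N²] = (-10)²(0.1875) + (9)²(0.4375) + (10)²(0.375) = 91.6875
Var(N) = E[N²] − (E[N])² = 91.6875 − (5.8125)² = 57.90234375

57.902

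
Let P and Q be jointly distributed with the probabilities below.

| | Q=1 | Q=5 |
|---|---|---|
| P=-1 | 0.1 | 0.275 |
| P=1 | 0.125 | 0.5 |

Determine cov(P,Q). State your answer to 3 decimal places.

0.125

E[P] = 0.25,  E[Q] = 4.1
E[PQ] = 1.15
cov(P,Q) = E[PQ] − E[P]E[Q] = 1.15 − (0.25)(4.1) = 0.125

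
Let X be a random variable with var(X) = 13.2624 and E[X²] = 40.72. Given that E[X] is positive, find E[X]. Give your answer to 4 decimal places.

(E[X])² = E[X²] − var(X) = 40.72 − 13.2624 = 27.4576
E[X] = √27.4576 = 5.24

5.2400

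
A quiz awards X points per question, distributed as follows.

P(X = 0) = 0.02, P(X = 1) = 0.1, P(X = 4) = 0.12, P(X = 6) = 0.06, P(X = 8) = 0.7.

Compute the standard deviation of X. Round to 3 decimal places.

E[X] = (0)(0.02) + (1)(0.1) + (4)(0.12) + (6)(0.06) + (8)(0.7) = 6.54
E[X²] = (0)²(0.02) + (1)²(0.1) + (4)²(0.12) + (6)²(0.06) + (8)²(0.7) = 48.98
V(X) = E[X²] − (E[X])² = 48.98 − (6.54)² = 6.2084
σ(X) = √6.2084 ≈ 2.492

2.492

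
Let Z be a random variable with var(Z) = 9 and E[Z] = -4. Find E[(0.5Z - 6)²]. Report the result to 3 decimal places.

66.250

E[0.5Z - 6] = 0.5·-4 − 6 = -8
var(0.5Z - 6) = (0.5)²·9 = 2.25
E[(0.5Z - 6)²] = var((0.5Z - 6)) + (E[(0.5Z - 6)])² = 2.25 + (-8)² = 66.25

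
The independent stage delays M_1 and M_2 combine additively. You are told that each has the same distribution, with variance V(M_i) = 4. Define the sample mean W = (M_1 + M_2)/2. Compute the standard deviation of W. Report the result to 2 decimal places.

1.41

By independence, V(W) = (0.5)²V(M_1) + (0.5)²V(M_2)
= (0.5)²·4 + (0.5)²·4 = 2
SD(W) = √2 ≈ 1.41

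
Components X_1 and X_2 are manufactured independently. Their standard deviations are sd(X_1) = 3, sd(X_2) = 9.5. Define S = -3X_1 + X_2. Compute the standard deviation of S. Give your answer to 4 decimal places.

13.0863

Var(X_1) = 9, Var(X_2) = 90.25
By independence, Var(S) = (-3)²Var(X_1) + (1)²Var(X_2)
= (-3)²·9 + (1)²·90.25 = 171.25
sd(S) = √171.25 ≈ 13.0863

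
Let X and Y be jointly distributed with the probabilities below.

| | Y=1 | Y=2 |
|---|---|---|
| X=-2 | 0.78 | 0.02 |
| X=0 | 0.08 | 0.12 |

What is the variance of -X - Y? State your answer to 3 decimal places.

1.128

E[X] = -1.6,  E[Y] = 1.14,  E[XY] = -1.64
V(X) = 3.2 − (-1.6)² = 0.64;  V(Y) = 1.42 − (1.14)² = 0.1204
cov(X,Y) = -1.64 − (-1.6)(1.14) = 0.184
V(-X - Y) = (-1)²·0.64 + (-1)²·0.1204 + 2·(-1)·(-1)·0.184 = 1.1284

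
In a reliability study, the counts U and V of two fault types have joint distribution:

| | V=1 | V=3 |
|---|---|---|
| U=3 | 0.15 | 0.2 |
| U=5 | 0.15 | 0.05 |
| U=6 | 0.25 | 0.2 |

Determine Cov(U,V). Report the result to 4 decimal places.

E[U] = 4.75,  E[V] = 1.9
E[UV] = 8.85
Cov(U,V) = E[UV] − E[U]E[V] = 8.85 − (4.75)(1.9) = -0.175

-0.1750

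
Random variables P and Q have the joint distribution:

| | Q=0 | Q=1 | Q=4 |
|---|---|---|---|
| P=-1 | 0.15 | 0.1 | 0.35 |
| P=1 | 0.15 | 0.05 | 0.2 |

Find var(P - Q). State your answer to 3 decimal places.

4.748

E[P] = -0.2,  E[Q] = 2.35,  E[PQ] = -0.65
var(P) = 1 − (-0.2)² = 0.96;  var(Q) = 8.95 − (2.35)² = 3.4275
cov(P,Q) = -0.65 − (-0.2)(2.35) = -0.18
var(P - Q) = (1)²·0.96 + (-1)²·3.4275 + 2·(1)·(-1)·-0.18 = 4.7475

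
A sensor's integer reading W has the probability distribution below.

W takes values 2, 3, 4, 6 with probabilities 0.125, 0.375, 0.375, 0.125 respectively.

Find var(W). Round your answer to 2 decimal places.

1.23

E[W] = (2)(0.125) + (3)(0.375) + (4)(0.375) + (6)(0.125) = 3.625
E[W²] = (2)²(0.125) + (3)²(0.375) + (4)²(0.375) + (6)²(0.125) = 14.375
var(W) = E[W²] − (E[W])² = 14.375 − (3.625)² = 1.234375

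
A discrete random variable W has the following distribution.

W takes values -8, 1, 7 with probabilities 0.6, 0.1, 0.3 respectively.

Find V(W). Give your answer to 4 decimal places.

E[W] = (-8)(0.6) + (1)(0.1) + (7)(0.3) = -2.6
E[W²] = (-8)²(0.6) + (1)²(0.1) + (7)²(0.3) = 53.2
V(W) = E[W²] − (E[W])² = 53.2 − (-2.6)² = 46.44

46.4400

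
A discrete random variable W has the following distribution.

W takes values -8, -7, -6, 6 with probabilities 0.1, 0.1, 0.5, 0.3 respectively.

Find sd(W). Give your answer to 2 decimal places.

E[W] = (-8)(0.1) + (-7)(0.1) + (-6)(0.5) + (6)(0.3) = -2.7
E[W²] = (-8)²(0.1) + (-7)²(0.1) + (-6)²(0.5) + (6)²(0.3) = 40.1
Var(W) = E[W²] − (E[W])² = 40.1 − (-2.7)² = 32.81
sd(W) = √32.81 ≈ 5.73

5.73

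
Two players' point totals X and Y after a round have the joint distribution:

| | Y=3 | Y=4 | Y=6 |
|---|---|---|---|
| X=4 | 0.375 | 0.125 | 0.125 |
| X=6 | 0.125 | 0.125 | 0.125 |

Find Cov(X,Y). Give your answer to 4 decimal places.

0.2500

E[X] = 4.75,  E[Y] = 4
E[XY] = 19.25
Cov(X,Y) = E[XY] − E[X]E[Y] = 19.25 − (4.75)(4) = 0.25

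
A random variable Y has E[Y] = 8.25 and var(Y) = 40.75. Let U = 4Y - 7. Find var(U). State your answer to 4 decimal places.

var(4Y - 7) = (4)²·var(Y) = 16·40.75 = 652

652.0000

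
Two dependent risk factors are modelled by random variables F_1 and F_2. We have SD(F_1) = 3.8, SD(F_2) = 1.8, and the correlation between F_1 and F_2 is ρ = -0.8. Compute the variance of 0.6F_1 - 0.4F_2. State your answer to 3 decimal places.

8.343

var(F_1) = (3.8)² = 14.44;  var(F_2) = (1.8)² = 3.24
Cov(F_1,F_2) = ρ·SD(F_1)·SD(F_2) = -0.8·3.8·1.8 = -5.472
var(0.6F_1 - 0.4F_2) = (0.6)²·var(F_1) + (-0.4)²·var(F_2) + 2·(0.6)·(-0.4)·Cov(F_1,F_2)
= 0.36·14.44 + 0.16·3.24 + -0.48·-5.472 = 8.34336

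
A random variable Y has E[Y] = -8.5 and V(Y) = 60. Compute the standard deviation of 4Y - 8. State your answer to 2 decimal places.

V(4Y - 8) = (4)²·60 = 960
SD(4Y - 8) = √960 ≈ 30.98

30.98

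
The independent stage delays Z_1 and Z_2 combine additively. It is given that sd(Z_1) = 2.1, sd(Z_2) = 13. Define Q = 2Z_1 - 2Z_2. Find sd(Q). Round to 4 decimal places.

Var(Z_1) = 4.41, Var(Z_2) = 169
By independence, Var(Q) = (2)²Var(Z_1) + (-2)²Var(Z_2)
= (2)²·4.41 + (-2)²·169 = 693.64
sd(Q) = √693.64 ≈ 26.3370

26.3370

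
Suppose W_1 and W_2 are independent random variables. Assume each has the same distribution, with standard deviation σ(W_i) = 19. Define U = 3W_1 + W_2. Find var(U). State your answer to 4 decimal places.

3610.0000

var(W_i) = (19)² = 361
By independence, var(U) = (3)²var(W_1) + (1)²var(W_2)
= (3)²·361 + (1)²·361 = 3610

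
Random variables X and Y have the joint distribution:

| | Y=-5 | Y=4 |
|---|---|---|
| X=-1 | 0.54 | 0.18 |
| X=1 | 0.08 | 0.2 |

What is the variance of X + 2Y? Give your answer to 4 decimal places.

E[X] = -0.44,  E[Y] = -1.58,  E[XY] = 2.38
Var(X) = 1 − (-0.44)² = 0.8064;  Var(Y) = 21.58 − (-1.58)² = 19.0836
Cov(X,Y) = 2.38 − (-0.44)(-1.58) = 1.6848
Var(X + 2Y) = (1)²·0.8064 + (2)²·19.0836 + 2·(1)·(2)·1.6848 = 83.88

83.8800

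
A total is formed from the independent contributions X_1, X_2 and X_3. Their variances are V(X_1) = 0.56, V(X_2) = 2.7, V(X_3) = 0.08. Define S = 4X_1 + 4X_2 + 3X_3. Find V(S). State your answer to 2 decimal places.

By independence, V(S) = (4)²V(X_1) + (4)²V(X_2) + (3)²V(X_3)
= (4)²·0.56 + (4)²·2.7 + (3)²·0.08 = 52.88

52.88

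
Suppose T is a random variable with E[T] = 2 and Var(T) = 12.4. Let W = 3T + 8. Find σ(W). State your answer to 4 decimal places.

10.5641

Var(3T + 8) = (3)²·12.4 = 111.6
σ(W) = √111.6 ≈ 10.5641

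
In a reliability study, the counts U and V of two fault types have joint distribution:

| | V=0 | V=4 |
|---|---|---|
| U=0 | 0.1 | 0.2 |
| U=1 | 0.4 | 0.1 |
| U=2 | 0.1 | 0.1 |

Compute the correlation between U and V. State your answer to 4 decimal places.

-0.1750

E[U] = 0.9,  E[V] = 1.6
E[UV] = 1.2
cov(U,V) = E[UV] − E[U]E[V] = 1.2 − (0.9)(1.6) = -0.24
var(U) = 0.49,  var(V) = 3.84
ρ = -0.24 / √(0.49·3.84) ≈ -0.1750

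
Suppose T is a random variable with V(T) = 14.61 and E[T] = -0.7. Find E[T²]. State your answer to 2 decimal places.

15.10

E[T²] = V(T) + (E[T])² = 14.61 + (-0.7)² = 15.1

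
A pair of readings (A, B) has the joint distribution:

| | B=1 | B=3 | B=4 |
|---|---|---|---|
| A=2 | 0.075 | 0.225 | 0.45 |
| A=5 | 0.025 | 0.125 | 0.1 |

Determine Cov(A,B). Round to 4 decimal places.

E[A] = 2.75,  E[B] = 3.35
E[AB] = 9.1
Cov(A,B) = E[AB] − E[A]E[B] = 9.1 − (2.75)(3.35) = -0.1125

-0.1125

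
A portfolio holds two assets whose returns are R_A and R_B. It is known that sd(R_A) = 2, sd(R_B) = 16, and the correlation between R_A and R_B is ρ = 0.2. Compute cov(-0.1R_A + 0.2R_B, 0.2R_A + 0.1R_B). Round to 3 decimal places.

5.232

var(R_A) = (2)² = 4;  var(R_B) = (16)² = 256
cov(R_A,R_B) = ρ·sd(R_A)·sd(R_B) = 0.2·2·16 = 6.4
cov(-0.1R_A + 0.2R_B, 0.2R_A + 0.1R_B) = (-0.1)(0.2)var(R_A) + (0.2)(0.1)var(R_B) + [(-0.1)(0.1) + (0.2)(0.2)]cov(R_A,R_B)
= -0.02·4 + 0.02·256 + 0.03·6.4 = 5.232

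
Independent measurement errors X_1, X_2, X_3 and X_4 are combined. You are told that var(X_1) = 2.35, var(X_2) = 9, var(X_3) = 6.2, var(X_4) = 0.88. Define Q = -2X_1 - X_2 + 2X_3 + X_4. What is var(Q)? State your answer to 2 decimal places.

44.08

By independence, var(Q) = (-2)²var(X_1) + (-1)²var(X_2) + (2)²var(X_3) + (1)²var(X_4)
= (-2)²·2.35 + (-1)²·9 + (2)²·6.2 + (1)²·0.88 = 44.08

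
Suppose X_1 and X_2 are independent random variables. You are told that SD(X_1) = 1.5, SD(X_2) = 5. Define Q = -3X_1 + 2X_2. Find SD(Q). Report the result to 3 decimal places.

Var(X_1) = 2.25, Var(X_2) = 25
By independence, Var(Q) = (-3)²Var(X_1) + (2)²Var(X_2)
= (-3)²·2.25 + (2)²·25 = 120.25
SD(Q) = √120.25 ≈ 10.966

10.966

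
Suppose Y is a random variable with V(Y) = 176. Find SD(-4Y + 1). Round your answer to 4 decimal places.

53.0660

V(-4Y + 1) = (-4)²·176 = 2816
SD(-4Y + 1) = √2816 ≈ 53.0660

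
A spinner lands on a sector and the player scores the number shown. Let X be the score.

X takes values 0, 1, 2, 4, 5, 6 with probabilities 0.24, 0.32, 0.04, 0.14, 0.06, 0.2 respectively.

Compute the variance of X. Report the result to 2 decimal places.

5.37

E[X] = (0)(0.24) + (1)(0.32) + (2)(0.04) + (4)(0.14) + (5)(0.06) + (6)(0.2) = 2.46
E[X²] = (0)²(0.24) + (1)²(0.32) + (2)²(0.04) + (4)²(0.14) + (5)²(0.06) + (6)²(0.2) = 11.42
var(X) = E[X²] − (E[X])² = 11.42 − (2.46)² = 5.3684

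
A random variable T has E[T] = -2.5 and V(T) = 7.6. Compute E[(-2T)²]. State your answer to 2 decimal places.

E[-2T] = -2·-2.5 = 5
V(-2T) = (-2)²·7.6 = 30.4
E[(-2T)²] = V((-2T)) + (E[(-2T)])² = 30.4 + (5)² = 55.4

55.40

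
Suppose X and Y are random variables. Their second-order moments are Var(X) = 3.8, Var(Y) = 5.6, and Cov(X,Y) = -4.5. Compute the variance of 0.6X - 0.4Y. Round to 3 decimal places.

4.424

Var(0.6X - 0.4Y) = (0.6)²·Var(X) + (-0.4)²·Var(Y) + 2·(0.6)·(-0.4)·Cov(X,Y)
= 0.36·3.8 + 0.16·5.6 + -0.48·-4.5 = 4.424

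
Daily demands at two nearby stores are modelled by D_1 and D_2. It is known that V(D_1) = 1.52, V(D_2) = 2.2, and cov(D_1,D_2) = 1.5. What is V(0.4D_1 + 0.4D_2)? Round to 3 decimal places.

V(0.4D_1 + 0.4D_2) = (0.4)²·V(D_1) + (0.4)²·V(D_2) + 2·(0.4)·(0.4)·cov(D_1,D_2)
= 0.16·1.52 + 0.16·2.2 + 0.32·1.5 = 1.0752

1.075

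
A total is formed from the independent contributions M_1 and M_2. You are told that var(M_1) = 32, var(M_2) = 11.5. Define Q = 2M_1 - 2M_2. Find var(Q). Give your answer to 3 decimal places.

174.000

By independence, var(Q) = (2)²var(M_1) + (-2)²var(M_2)
= (2)²·32 + (-2)²·11.5 = 174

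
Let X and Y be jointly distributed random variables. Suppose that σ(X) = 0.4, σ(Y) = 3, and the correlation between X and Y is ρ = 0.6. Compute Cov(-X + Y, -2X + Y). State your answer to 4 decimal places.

Var(X) = (0.4)² = 0.16;  Var(Y) = (3)² = 9
Cov(X,Y) = ρ·σ(X)·σ(Y) = 0.6·0.4·3 = 0.72
Cov(-X + Y, -2X + Y) = (-1)(-2)Var(X) + (1)(1)Var(Y) + [(-1)(1) + (1)(-2)]Cov(X,Y)
= 2·0.16 + 1·9 + -3·0.72 = 7.16

7.1600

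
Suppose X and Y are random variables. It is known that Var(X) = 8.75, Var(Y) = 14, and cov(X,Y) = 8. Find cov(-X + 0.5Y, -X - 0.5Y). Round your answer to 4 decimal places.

cov(-X + 0.5Y, -X - 0.5Y) = (-1)(-1)Var(X) + (0.5)(-0.5)Var(Y) + [(-1)(-0.5) + (0.5)(-1)]cov(X,Y)
= 1·8.75 + -0.25·14 + 0·8 = 5.25

5.2500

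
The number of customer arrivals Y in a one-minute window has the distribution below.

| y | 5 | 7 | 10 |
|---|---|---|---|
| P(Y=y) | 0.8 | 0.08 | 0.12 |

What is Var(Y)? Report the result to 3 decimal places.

2.742

E[Y] = (5)(0.8) + (7)(0.08) + (10)(0.12) = 5.76
E[Y²] = (5)²(0.8) + (7)²(0.08) + (10)²(0.12) = 35.92
Var(Y) = E[Y²] − (E[Y])² = 35.92 − (5.76)² = 2.7424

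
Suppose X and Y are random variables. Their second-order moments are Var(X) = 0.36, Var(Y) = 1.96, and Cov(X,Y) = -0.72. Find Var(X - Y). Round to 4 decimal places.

3.7600

Var(X - Y) = (1)²·Var(X) + (-1)²·Var(Y) + 2·(1)·(-1)·Cov(X,Y)
= 1·0.36 + 1·1.96 + -2·-0.72 = 3.76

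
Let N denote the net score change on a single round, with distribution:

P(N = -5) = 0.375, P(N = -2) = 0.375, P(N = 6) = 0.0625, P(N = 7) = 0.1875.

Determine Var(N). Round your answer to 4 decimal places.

21.4336

E[N] = (-5)(0.375) + (-2)(0.375) + (6)(0.0625) + (7)(0.1875) = -0.9375
E[N²] = (-5)²(0.375) + (-2)²(0.375) + (6)²(0.0625) + (7)²(0.1875) = 22.3125
Var(N) = E[N²] − (E[N])² = 22.3125 − (-0.9375)² = 21.43359375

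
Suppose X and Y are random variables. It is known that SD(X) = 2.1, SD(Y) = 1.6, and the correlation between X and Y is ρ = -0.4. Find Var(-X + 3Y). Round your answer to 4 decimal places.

35.5140

Var(X) = (2.1)² = 4.41;  Var(Y) = (1.6)² = 2.56
Cov(X,Y) = ρ·SD(X)·SD(Y) = -0.4·2.1·1.6 = -1.344
Var(-X + 3Y) = (-1)²·Var(X) + (3)²·Var(Y) + 2·(-1)·(3)·Cov(X,Y)
= 1·4.41 + 9·2.56 + -6·-1.344 = 35.514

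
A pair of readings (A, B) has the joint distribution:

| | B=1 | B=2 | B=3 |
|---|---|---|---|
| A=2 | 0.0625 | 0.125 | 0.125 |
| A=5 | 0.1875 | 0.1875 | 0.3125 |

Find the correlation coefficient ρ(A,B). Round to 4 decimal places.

E[A] = 4.0625,  E[B] = 2.1875
E[AB] = 8.875
cov(A,B) = E[AB] − E[A]E[B] = 8.875 − (4.0625)(2.1875) = -0.01171875
Var(A) = 1.93359375,  Var(B) = 0.65234375
ρ = -0.01171875 / √(1.93359375·0.65234375) ≈ -0.0104

-0.0104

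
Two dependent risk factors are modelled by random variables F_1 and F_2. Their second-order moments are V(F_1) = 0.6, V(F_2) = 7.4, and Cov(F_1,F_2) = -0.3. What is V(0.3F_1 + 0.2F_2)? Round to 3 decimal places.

0.314

V(0.3F_1 + 0.2F_2) = (0.3)²·V(F_1) + (0.2)²·V(F_2) + 2·(0.3)·(0.2)·Cov(F_1,F_2)
= 0.09·0.6 + 0.04·7.4 + 0.12·-0.3 = 0.314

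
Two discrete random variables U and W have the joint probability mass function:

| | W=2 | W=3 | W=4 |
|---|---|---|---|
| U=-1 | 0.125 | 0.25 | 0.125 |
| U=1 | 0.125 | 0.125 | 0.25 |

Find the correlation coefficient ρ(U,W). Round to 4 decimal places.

E[U] = 0,  E[W] = 3.125
E[UW] = 0.125
Cov(U,W) = E[UW] − E[U]E[W] = 0.125 − (0)(3.125) = 0.125
Var(U) = 1,  Var(W) = 0.609375
ρ = 0.125 / √(1·0.609375) ≈ 0.1601

0.1601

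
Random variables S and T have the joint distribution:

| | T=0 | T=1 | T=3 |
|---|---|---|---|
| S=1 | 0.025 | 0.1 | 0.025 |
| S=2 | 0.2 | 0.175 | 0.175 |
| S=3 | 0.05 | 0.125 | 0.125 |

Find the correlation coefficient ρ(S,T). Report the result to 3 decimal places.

E[S] = 2.15,  E[T] = 1.375
E[ST] = 3.075
cov(S,T) = E[ST] − E[S]E[T] = 3.075 − (2.15)(1.375) = 0.11875
Var(S) = 0.4275,  Var(T) = 1.434375
ρ = 0.11875 / √(0.4275·1.434375) ≈ 0.152

0.152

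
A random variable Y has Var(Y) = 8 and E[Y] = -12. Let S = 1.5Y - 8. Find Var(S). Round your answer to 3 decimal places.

Var(1.5Y - 8) = (1.5)²·Var(Y) = 2.25·8 = 18

18.000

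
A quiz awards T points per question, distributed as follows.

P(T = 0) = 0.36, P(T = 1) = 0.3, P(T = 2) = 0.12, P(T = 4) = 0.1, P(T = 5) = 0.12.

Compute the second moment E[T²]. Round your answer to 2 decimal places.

5.38

E[T²] = (0)²(0.36) + (1)²(0.3) + (2)²(0.12) + (4)²(0.1) + (5)²(0.12) = 5.38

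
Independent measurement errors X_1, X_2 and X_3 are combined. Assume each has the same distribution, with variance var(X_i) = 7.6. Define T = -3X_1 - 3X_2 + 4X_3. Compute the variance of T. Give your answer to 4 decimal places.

258.4000

By independence, var(T) = (-3)²var(X_1) + (-3)²var(X_2) + (4)²var(X_3)
= (-3)²·7.6 + (-3)²·7.6 + (4)²·7.6 = 258.4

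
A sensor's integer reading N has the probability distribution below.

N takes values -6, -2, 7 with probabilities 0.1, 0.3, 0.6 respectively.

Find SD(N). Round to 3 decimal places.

E[N] = (-6)(0.1) + (-2)(0.3) + (7)(0.6) = 3
E[N²] = (-6)²(0.1) + (-2)²(0.3) + (7)²(0.6) = 34.2
Var(N) = E[N²] − (E[N])² = 34.2 − (3)² = 25.2
SD(N) = √25.2 ≈ 5.020

5.020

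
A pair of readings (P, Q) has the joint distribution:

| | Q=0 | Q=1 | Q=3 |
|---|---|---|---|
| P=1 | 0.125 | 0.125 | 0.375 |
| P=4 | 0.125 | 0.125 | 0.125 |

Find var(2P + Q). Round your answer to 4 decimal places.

E[P] = 2.125,  E[Q] = 1.75,  E[PQ] = 3.25
var(P) = 6.625 − (2.125)² = 2.109375;  var(Q) = 4.75 − (1.75)² = 1.6875
cov(P,Q) = 3.25 − (2.125)(1.75) = -0.46875
var(2P + Q) = (2)²·2.109375 + (1)²·1.6875 + 2·(2)·(1)·-0.46875 = 8.25

8.2500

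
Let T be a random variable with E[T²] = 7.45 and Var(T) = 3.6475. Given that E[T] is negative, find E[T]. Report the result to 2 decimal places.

(E[T])² = E[T²] − Var(T) = 7.45 − 3.6475 = 3.8025
E[T] = −√3.8025 = -1.95

-1.95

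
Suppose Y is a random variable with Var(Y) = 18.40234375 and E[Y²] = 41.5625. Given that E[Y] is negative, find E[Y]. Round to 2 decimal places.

-4.81

(E[Y])² = E[Y²] − Var(Y) = 41.5625 − 18.40234375 = 23.16015625
E[Y] = −√23.16015625 = -4.8125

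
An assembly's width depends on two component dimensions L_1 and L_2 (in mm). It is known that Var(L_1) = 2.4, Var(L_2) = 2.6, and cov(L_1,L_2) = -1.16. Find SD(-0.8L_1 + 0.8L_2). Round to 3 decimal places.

Var(-0.8L_1 + 0.8L_2) = (-0.8)²·Var(L_1) + (0.8)²·Var(L_2) + 2·(-0.8)·(0.8)·cov(L_1,L_2)
= 0.64·2.4 + 0.64·2.6 + -1.28·-1.16 = 4.6848
SD(-0.8L_1 + 0.8L_2) = √4.6848 ≈ 2.164

2.164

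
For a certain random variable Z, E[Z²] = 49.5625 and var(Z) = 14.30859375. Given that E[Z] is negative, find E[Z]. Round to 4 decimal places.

-5.9375

(E[Z])² = E[Z²] − var(Z) = 49.5625 − 14.30859375 = 35.25390625
E[Z] = −√35.25390625 = -5.9375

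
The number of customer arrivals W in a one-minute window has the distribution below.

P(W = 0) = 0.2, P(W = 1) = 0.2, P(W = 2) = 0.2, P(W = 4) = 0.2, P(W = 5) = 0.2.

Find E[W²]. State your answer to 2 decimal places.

9.20

E[W²] = (0)²(0.2) + (1)²(0.2) + (2)²(0.2) + (4)²(0.2) + (5)²(0.2) = 9.2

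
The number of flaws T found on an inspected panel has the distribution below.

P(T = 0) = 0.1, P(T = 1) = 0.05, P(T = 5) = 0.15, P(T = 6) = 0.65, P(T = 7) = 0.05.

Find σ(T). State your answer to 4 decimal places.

2.0365

E[T] = (0)(0.1) + (1)(0.05) + (5)(0.15) + (6)(0.65) + (7)(0.05) = 5.05
E[T²] = (0)²(0.1) + (1)²(0.05) + (5)²(0.15) + (6)²(0.65) + (7)²(0.05) = 29.65
Var(T) = E[T²] − (E[T])² = 29.65 − (5.05)² = 4.1475
σ(T) = √4.1475 ≈ 2.0365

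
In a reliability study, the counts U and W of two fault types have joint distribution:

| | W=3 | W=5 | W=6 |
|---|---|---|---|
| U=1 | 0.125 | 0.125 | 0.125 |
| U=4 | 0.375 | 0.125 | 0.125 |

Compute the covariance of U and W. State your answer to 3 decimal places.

E[U] = 2.875,  E[W] = 4.25
E[UW] = 11.75
Cov(U,W) = E[UW] − E[U]E[W] = 11.75 − (2.875)(4.25) = -0.46875

-0.469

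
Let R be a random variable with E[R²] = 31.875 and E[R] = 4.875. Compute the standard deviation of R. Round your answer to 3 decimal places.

Var(R) = 31.875 − (4.875)² = 8.109375
SD(R) = √8.109375 ≈ 2.848

2.848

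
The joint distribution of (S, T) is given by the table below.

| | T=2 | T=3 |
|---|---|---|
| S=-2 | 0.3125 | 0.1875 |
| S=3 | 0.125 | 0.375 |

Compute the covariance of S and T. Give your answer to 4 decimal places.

0.4688

E[S] = 0.5,  E[T] = 2.5625
E[ST] = 1.75
Cov(S,T) = E[ST] − E[S]E[T] = 1.75 − (0.5)(2.5625) = 0.46875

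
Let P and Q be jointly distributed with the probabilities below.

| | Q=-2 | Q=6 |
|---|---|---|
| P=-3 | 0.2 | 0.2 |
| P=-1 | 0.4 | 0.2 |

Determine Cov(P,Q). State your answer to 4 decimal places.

-0.6400

E[P] = -1.8,  E[Q] = 1.2
E[PQ] = -2.8
Cov(P,Q) = E[PQ] − E[P]E[Q] = -2.8 − (-1.8)(1.2) = -0.64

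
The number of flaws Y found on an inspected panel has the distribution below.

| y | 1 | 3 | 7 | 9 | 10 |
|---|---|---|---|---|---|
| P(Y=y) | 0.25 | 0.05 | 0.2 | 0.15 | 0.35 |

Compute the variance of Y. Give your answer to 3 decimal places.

E[Y] = (1)(0.25) + (3)(0.05) + (7)(0.2) + (9)(0.15) + (10)(0.35) = 6.65
E[Y²] = (1)²(0.25) + (3)²(0.05) + (7)²(0.2) + (9)²(0.15) + (10)²(0.35) = 57.65
Var(Y) = E[Y²] − (E[Y])² = 57.65 − (6.65)² = 13.4275

13.428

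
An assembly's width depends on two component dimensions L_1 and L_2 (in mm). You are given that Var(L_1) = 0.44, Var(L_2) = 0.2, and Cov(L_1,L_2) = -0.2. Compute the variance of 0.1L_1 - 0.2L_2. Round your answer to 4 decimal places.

Var(0.1L_1 - 0.2L_2) = (0.1)²·Var(L_1) + (-0.2)²·Var(L_2) + 2·(0.1)·(-0.2)·Cov(L_1,L_2)
= 0.01·0.44 + 0.04·0.2 + -0.04·-0.2 = 0.0204

0.0204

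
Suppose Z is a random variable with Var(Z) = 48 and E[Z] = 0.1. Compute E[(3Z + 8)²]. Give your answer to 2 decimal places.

E[3Z + 8] = 3·0.1 + 8 = 8.3
Var(3Z + 8) = (3)²·48 = 432
E[(3Z + 8)²] = Var((3Z + 8)) + (E[(3Z + 8)])² = 432 + (8.3)² = 500.89

500.89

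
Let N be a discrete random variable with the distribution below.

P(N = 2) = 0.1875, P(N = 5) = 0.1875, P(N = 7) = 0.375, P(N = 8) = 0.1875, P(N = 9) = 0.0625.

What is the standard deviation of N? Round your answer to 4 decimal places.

2.2079

E[N] = (2)(0.1875) + (5)(0.1875) + (7)(0.375) + (8)(0.1875) + (9)(0.0625) = 6
E[N²] = (2)²(0.1875) + (5)²(0.1875) + (7)²(0.375) + (8)²(0.1875) + (9)²(0.0625) = 40.875
V(N) = E[N²] − (E[N])² = 40.875 − (6)² = 4.875
SD(N) = √4.875 ≈ 2.2079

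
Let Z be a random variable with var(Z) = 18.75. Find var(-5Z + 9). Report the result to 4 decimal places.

var(-5Z + 9) = (-5)²·var(Z) = 25·18.75 = 468.75

468.7500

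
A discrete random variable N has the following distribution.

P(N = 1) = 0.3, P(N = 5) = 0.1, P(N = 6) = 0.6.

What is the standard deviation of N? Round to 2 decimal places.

E[N] = (1)(0.3) + (5)(0.1) + (6)(0.6) = 4.4
E[N²] = (1)²(0.3) + (5)²(0.1) + (6)²(0.6) = 24.4
var(N) = E[N²] − (E[N])² = 24.4 − (4.4)² = 5.04
sd(N) = √5.04 ≈ 2.24

2.24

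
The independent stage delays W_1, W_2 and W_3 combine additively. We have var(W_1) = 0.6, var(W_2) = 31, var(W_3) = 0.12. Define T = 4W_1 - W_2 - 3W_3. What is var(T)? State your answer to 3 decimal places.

41.680

By independence, var(T) = (4)²var(W_1) + (-1)²var(W_2) + (-3)²var(W_3)
= (4)²·0.6 + (-1)²·31 + (-3)²·0.12 = 41.68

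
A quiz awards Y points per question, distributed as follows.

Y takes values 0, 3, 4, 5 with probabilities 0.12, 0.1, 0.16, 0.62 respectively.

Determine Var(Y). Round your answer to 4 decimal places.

E[Y] = (0)(0.12) + (3)(0.1) + (4)(0.16) + (5)(0.62) = 4.04
E[Y²] = (0)²(0.12) + (3)²(0.1) + (4)²(0.16) + (5)²(0.62) = 18.96
Var(Y) = E[Y²] − (E[Y])² = 18.96 − (4.04)² = 2.6384

2.6384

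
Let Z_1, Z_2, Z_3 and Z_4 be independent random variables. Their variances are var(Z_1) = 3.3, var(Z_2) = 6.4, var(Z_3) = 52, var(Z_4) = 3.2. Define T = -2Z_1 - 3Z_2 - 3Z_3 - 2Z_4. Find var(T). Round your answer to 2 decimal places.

551.60

By independence, var(T) = (-2)²var(Z_1) + (-3)²var(Z_2) + (-3)²var(Z_3) + (-2)²var(Z_4)
= (-2)²·3.3 + (-3)²·6.4 + (-3)²·52 + (-2)²·3.2 = 551.6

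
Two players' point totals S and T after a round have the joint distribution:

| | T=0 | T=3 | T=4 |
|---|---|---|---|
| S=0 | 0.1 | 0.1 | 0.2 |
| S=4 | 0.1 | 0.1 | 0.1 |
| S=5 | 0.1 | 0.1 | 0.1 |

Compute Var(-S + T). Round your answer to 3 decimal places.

E[S] = 2.7,  E[T] = 2.5,  E[ST] = 6.3
Var(S) = 12.3 − (2.7)² = 5.01;  Var(T) = 9.1 − (2.5)² = 2.85
cov(S,T) = 6.3 − (2.7)(2.5) = -0.45
Var(-S + T) = (-1)²·5.01 + (1)²·2.85 + 2·(-1)·(1)·-0.45 = 8.76

8.760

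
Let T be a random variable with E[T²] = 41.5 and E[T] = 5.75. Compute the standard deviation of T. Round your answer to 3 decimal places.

var(T) = 41.5 − (5.75)² = 8.4375
SD(T) = √8.4375 ≈ 2.905

2.905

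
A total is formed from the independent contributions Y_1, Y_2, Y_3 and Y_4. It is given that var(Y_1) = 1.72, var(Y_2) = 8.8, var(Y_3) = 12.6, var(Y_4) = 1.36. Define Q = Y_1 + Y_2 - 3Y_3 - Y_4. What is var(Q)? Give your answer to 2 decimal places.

125.28

By independence, var(Q) = (1)²var(Y_1) + (1)²var(Y_2) + (-3)²var(Y_3) + (-1)²var(Y_4)
= (1)²·1.72 + (1)²·8.8 + (-3)²·12.6 + (-1)²·1.36 = 125.28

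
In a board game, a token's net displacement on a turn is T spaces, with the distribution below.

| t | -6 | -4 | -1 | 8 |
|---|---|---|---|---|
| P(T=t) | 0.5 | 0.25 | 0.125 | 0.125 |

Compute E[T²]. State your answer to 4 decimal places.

E[T²] = (-6)²(0.5) + (-4)²(0.25) + (-1)²(0.125) + (8)²(0.125) = 30.125

30.1250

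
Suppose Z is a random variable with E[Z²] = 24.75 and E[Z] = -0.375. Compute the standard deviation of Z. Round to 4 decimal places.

4.9608

var(Z) = 24.75 − (-0.375)² = 24.609375
SD(Z) = √24.609375 ≈ 4.9608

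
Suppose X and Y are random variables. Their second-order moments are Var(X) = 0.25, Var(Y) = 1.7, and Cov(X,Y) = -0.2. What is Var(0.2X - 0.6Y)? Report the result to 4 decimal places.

Var(0.2X - 0.6Y) = (0.2)²·Var(X) + (-0.6)²·Var(Y) + 2·(0.2)·(-0.6)·Cov(X,Y)
= 0.04·0.25 + 0.36·1.7 + -0.24·-0.2 = 0.67

0.6700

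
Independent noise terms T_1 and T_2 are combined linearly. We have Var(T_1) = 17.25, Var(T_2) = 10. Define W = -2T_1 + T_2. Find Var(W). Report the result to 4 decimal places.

By independence, Var(W) = (-2)²Var(T_1) + (1)²Var(T_2)
= (-2)²·17.25 + (1)²·10 = 79

79.0000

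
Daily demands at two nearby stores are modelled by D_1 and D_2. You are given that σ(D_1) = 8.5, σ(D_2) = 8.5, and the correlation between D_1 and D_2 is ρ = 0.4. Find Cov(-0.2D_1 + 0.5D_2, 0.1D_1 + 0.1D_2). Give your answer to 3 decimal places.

V(D_1) = (8.5)² = 72.25;  V(D_2) = (8.5)² = 72.25
Cov(D_1,D_2) = ρ·σ(D_1)·σ(D_2) = 0.4·8.5·8.5 = 28.9
Cov(-0.2D_1 + 0.5D_2, 0.1D_1 + 0.1D_2) = (-0.2)(0.1)V(D_1) + (0.5)(0.1)V(D_2) + [(-0.2)(0.1) + (0.5)(0.1)]Cov(D_1,D_2)
= -0.02·72.25 + 0.05·72.25 + 0.03·28.9 = 3.0345

3.035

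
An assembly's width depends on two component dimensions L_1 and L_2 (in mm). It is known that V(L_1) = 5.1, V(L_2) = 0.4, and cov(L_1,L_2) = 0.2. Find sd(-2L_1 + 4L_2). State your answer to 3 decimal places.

4.858

V(-2L_1 + 4L_2) = (-2)²·V(L_1) + (4)²·V(L_2) + 2·(-2)·(4)·cov(L_1,L_2)
= 4·5.1 + 16·0.4 + -16·0.2 = 23.6
sd(-2L_1 + 4L_2) = √23.6 ≈ 4.858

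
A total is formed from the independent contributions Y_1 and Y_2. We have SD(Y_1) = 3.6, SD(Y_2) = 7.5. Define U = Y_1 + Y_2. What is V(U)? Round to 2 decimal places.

V(Y_1) = 12.96, V(Y_2) = 56.25
By independence, V(U) = (1)²V(Y_1) + (1)²V(Y_2)
= (1)²·12.96 + (1)²·56.25 = 69.21

69.21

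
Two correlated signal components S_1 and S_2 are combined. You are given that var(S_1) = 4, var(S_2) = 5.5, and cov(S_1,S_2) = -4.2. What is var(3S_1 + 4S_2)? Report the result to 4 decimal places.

var(3S_1 + 4S_2) = (3)²·var(S_1) + (4)²·var(S_2) + 2·(3)·(4)·cov(S_1,S_2)
= 9·4 + 16·5.5 + 24·-4.2 = 23.2

23.2000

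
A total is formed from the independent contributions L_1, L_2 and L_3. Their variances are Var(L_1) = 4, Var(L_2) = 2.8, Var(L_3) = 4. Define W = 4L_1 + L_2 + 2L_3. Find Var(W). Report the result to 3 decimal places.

82.800

By independence, Var(W) = (4)²Var(L_1) + (1)²Var(L_2) + (2)²Var(L_3)
= (4)²·4 + (1)²·2.8 + (2)²·4 = 82.8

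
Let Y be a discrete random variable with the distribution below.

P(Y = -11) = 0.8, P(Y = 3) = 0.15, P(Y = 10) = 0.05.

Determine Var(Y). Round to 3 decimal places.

E[Y] = (-11)(0.8) + (3)(0.15) + (10)(0.05) = -7.85
E[Y²] = (-11)²(0.8) + (3)²(0.15) + (10)²(0.05) = 103.15
Var(Y) = E[Y²] − (E[Y])² = 103.15 − (-7.85)² = 41.5275

41.528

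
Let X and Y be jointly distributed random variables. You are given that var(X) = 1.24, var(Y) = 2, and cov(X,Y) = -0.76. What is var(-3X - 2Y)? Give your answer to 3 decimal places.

var(-3X - 2Y) = (-3)²·var(X) + (-2)²·var(Y) + 2·(-3)·(-2)·cov(X,Y)
= 9·1.24 + 4·2 + 12·-0.76 = 10.04

10.040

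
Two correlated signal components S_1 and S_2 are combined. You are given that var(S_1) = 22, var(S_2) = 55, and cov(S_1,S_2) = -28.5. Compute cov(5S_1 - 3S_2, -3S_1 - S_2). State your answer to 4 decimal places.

cov(5S_1 - 3S_2, -3S_1 - S_2) = (5)(-3)var(S_1) + (-3)(-1)var(S_2) + [(5)(-1) + (-3)(-3)]cov(S_1,S_2)
= -15·22 + 3·55 + 4·-28.5 = -279

-279.0000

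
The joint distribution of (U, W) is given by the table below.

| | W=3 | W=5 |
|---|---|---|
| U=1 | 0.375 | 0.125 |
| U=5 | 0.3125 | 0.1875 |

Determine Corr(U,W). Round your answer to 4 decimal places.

0.1348

E[U] = 3,  E[W] = 3.625
E[UW] = 11.125
Cov(U,W) = E[UW] − E[U]E[W] = 11.125 − (3)(3.625) = 0.25
V(U) = 4,  V(W) = 0.859375
ρ = 0.25 / √(4·0.859375) ≈ 0.1348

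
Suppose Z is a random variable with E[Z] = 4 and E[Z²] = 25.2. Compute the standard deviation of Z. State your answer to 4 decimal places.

3.0332

Var(Z) = 25.2 − (4)² = 9.2
sd(Z) = √9.2 ≈ 3.0332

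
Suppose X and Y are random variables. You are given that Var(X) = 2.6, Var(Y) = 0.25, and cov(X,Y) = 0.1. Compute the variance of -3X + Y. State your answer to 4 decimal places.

23.0500

Var(-3X + Y) = (-3)²·Var(X) + (1)²·Var(Y) + 2·(-3)·(1)·cov(X,Y)
= 9·2.6 + 1·0.25 + -6·0.1 = 23.05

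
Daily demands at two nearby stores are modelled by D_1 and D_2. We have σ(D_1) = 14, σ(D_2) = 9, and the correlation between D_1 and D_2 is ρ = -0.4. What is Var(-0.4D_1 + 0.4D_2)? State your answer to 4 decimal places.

60.4480

Var(D_1) = (14)² = 196;  Var(D_2) = (9)² = 81
cov(D_1,D_2) = ρ·σ(D_1)·σ(D_2) = -0.4·14·9 = -50.4
Var(-0.4D_1 + 0.4D_2) = (-0.4)²·Var(D_1) + (0.4)²·Var(D_2) + 2·(-0.4)·(0.4)·cov(D_1,D_2)
= 0.16·196 + 0.16·81 + -0.32·-50.4 = 60.448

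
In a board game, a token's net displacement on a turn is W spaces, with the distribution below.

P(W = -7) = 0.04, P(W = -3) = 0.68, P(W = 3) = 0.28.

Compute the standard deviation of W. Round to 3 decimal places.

E[W] = (-7)(0.04) + (-3)(0.68) + (3)(0.28) = -1.48
E[W²] = (-7)²(0.04) + (-3)²(0.68) + (3)²(0.28) = 10.6
Var(W) = E[W²] − (E[W])² = 10.6 − (-1.48)² = 8.4096
sd(W) = √8.4096 ≈ 2.900

2.900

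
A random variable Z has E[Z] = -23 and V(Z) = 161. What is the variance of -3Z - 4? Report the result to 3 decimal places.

1449.000

V(-3Z - 4) = (-3)²·V(Z) = 9·161 = 1449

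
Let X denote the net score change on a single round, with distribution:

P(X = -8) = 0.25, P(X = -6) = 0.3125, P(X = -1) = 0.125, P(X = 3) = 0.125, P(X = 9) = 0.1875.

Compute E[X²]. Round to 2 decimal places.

43.69

E[X²] = (-8)²(0.25) + (-6)²(0.3125) + (-1)²(0.125) + (3)²(0.125) + (9)²(0.1875) = 43.6875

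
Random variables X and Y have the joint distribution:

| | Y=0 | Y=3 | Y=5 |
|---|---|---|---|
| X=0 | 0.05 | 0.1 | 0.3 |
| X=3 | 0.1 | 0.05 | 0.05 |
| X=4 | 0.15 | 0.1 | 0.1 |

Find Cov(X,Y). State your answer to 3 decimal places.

-1.600

E[X] = 2,  E[Y] = 3
E[XY] = 4.4
Cov(X,Y) = E[XY] − E[X]E[Y] = 4.4 − (2)(3) = -1.6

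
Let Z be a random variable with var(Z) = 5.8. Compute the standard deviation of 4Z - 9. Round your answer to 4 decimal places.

var(4Z - 9) = (4)²·5.8 = 92.8
SD(4Z - 9) = √92.8 ≈ 9.6333

9.6333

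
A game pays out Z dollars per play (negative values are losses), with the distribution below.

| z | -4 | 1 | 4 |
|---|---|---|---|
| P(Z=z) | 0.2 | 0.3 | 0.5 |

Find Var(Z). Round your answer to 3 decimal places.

9.250

E[Z] = (-4)(0.2) + (1)(0.3) + (4)(0.5) = 1.5
E[Z²] = (-4)²(0.2) + (1)²(0.3) + (4)²(0.5) = 11.5
Var(Z) = E[Z²] − (E[Z])² = 11.5 − (1.5)² = 9.25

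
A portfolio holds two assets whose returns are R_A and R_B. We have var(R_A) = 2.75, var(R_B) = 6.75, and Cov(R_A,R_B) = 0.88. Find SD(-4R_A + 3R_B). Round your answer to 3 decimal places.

var(-4R_A + 3R_B) = (-4)²·var(R_A) + (3)²·var(R_B) + 2·(-4)·(3)·Cov(R_A,R_B)
= 16·2.75 + 9·6.75 + -24·0.88 = 83.63
SD(-4R_A + 3R_B) = √83.63 ≈ 9.145

9.145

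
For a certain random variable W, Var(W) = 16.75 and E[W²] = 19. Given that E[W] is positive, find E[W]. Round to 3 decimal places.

(E[W])² = E[W²] − Var(W) = 19 − 16.75 = 2.25
E[W] = √2.25 = 1.5

1.500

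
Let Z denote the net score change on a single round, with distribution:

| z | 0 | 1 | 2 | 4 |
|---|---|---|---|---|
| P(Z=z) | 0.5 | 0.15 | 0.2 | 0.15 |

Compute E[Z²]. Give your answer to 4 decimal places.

3.3500

E[Z²] = (0)²(0.5) + (1)²(0.15) + (2)²(0.2) + (4)²(0.15) = 3.35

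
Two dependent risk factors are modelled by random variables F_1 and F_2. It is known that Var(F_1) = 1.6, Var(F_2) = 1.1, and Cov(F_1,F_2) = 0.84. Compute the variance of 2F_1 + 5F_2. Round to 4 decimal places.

50.7000

Var(2F_1 + 5F_2) = (2)²·Var(F_1) + (5)²·Var(F_2) + 2·(2)·(5)·Cov(F_1,F_2)
= 4·1.6 + 25·1.1 + 20·0.84 = 50.7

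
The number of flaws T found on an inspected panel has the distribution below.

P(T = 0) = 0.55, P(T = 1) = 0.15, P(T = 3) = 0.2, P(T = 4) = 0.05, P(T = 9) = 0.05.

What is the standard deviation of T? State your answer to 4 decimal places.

E[T] = (0)(0.55) + (1)(0.15) + (3)(0.2) + (4)(0.05) + (9)(0.05) = 1.4
E[T²] = (0)²(0.55) + (1)²(0.15) + (3)²(0.2) + (4)²(0.05) + (9)²(0.05) = 6.8
V(T) = E[T²] − (E[T])² = 6.8 − (1.4)² = 4.84
SD(T) = √4.84 ≈ 2.2000

2.2000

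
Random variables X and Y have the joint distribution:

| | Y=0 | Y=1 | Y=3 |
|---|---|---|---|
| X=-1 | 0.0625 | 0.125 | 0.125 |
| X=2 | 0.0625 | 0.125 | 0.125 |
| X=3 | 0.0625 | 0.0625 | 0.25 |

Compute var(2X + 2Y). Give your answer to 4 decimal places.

E[X] = 1.4375,  E[Y] = 1.8125,  E[XY] = 2.9375
var(X) = 4.9375 − (1.4375)² = 2.87109375;  var(Y) = 4.8125 − (1.8125)² = 1.52734375
cov(X,Y) = 2.9375 − (1.4375)(1.8125) = 0.33203125
var(2X + 2Y) = (2)²·2.87109375 + (2)²·1.52734375 + 2·(2)·(2)·0.33203125 = 20.25

20.2500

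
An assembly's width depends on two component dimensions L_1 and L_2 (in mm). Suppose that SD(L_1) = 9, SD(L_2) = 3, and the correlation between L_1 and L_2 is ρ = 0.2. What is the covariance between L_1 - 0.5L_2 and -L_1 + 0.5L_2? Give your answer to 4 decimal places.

-77.8500

Var(L_1) = (9)² = 81;  Var(L_2) = (3)² = 9
Cov(L_1,L_2) = ρ·SD(L_1)·SD(L_2) = 0.2·9·3 = 5.4
Cov(L_1 - 0.5L_2, -L_1 + 0.5L_2) = (1)(-1)Var(L_1) + (-0.5)(0.5)Var(L_2) + [(1)(0.5) + (-0.5)(-1)]Cov(L_1,L_2)
= -1·81 + -0.25·9 + 1·5.4 = -77.85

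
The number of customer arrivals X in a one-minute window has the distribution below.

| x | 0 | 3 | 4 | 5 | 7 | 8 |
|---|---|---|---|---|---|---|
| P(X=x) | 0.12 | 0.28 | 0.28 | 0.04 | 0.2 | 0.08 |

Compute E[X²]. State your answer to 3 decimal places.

E[X²] = (0)²(0.12) + (3)²(0.28) + (4)²(0.28) + (5)²(0.04) + (7)²(0.2) + (8)²(0.08) = 22.92

22.920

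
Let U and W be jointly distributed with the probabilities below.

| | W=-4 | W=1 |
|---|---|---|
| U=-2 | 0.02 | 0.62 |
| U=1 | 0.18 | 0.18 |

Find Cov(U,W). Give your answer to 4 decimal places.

-1.6200

E[U] = -0.92,  E[W] = 0
E[UW] = -1.62
Cov(U,W) = E[UW] − E[U]E[W] = -1.62 − (-0.92)(0) = -1.62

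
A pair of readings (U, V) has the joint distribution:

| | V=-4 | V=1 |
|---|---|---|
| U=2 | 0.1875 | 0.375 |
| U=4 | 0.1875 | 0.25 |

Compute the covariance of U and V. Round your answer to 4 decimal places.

-0.2344

E[U] = 2.875,  E[V] = -0.875
E[UV] = -2.75
Cov(U,V) = E[UV] − E[U]E[V] = -2.75 − (2.875)(-0.875) = -0.234375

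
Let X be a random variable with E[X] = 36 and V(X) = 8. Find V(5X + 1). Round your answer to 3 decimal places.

V(5X + 1) = (5)²·V(X) = 25·8 = 200

200.000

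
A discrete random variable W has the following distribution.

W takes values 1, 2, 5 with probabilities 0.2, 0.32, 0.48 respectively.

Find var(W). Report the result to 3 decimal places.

2.982

E[W] = (1)(0.2) + (2)(0.32) + (5)(0.48) = 3.24
E[W²] = (1)²(0.2) + (2)²(0.32) + (5)²(0.48) = 13.48
var(W) = E[W²] − (E[W])² = 13.48 − (3.24)² = 2.9824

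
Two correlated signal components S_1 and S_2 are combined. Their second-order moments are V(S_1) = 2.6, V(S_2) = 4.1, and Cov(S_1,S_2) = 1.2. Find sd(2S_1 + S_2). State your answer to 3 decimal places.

4.393

V(2S_1 + S_2) = (2)²·V(S_1) + (1)²·V(S_2) + 2·(2)·(1)·Cov(S_1,S_2)
= 4·2.6 + 1·4.1 + 4·1.2 = 19.3
sd(2S_1 + S_2) = √19.3 ≈ 4.393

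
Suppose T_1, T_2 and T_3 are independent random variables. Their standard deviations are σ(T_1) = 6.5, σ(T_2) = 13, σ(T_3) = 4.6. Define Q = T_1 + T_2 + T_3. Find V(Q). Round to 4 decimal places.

V(T_1) = 42.25, V(T_2) = 169, V(T_3) = 21.16
By independence, V(Q) = (1)²V(T_1) + (1)²V(T_2) + (1)²V(T_3)
= (1)²·42.25 + (1)²·169 + (1)²·21.16 = 232.41

232.4100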